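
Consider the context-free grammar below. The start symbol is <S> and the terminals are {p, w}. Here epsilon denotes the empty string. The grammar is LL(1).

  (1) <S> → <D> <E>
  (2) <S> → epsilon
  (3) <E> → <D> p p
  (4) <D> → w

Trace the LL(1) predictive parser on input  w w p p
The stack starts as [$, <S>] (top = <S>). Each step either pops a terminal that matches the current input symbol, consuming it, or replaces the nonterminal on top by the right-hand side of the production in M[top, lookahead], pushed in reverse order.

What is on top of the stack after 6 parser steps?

     Stack      Input      Action
  1  $ <S>      w w p p $  expand <S> → <D> <E>
  2  $ <E> <D>  w w p p $  expand <D> → w
  3  $ <E> w    w w p p $  match w
  4  $ <E>      w p p $    expand <E> → <D> p p
  5  $ p p <D>  w p p $    expand <D> → w
  6  $ p p w    w p p $    match w
Stack after step 6: $ p p (top = p).

p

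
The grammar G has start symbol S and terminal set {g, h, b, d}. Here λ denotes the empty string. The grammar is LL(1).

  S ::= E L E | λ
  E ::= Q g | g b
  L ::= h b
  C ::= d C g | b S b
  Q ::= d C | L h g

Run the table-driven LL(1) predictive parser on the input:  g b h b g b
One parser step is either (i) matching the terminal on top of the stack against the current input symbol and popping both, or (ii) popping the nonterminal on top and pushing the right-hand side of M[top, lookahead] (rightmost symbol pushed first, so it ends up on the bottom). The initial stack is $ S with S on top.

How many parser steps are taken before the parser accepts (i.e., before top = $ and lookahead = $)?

step 1: stack=$ S  input=g b h b g b $  — expand S ::= E L E
step 2: stack=$ E L E  input=g b h b g b $  — expand E ::= g b
step 3: stack=$ E L b g  input=g b h b g b $  — match g
step 4: stack=$ E L b  input=b h b g b $  — match b
step 5: stack=$ E L  input=h b g b $  — expand L ::= h b
step 6: stack=$ E b h  input=h b g b $  — match h
step 7: stack=$ E b  input=b g b $  — match b
step 8: stack=$ E  input=g b $  — expand E ::= g b
step 9: stack=$ b g  input=g b $  — match g
step 10: stack=$ b  input=b $  — match b
Accept reached after 10 steps.

10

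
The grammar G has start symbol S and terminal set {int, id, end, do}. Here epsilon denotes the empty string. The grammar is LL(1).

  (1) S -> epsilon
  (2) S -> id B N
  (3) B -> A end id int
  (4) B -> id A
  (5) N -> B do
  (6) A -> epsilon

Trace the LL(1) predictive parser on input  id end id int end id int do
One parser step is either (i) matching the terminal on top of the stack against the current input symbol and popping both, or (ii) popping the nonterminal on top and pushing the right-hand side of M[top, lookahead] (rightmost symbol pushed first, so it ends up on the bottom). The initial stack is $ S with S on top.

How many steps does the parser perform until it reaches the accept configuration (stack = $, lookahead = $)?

      Stack              Input                          Action
   1  $ S                id end id int end id int do $  expand S -> id B N
   2  $ N B id           id end id int end id int do $  match id
   3  $ N B              end id int end id int do $     expand B -> A end id int
   4  $ N int id end A   end id int end id int do $     expand A -> epsilon
   5  $ N int id end     end id int end id int do $     match end
   6  $ N int id         id int end id int do $         match id
   7  $ N int            int end id int do $            match int
   8  $ N                end id int do $                expand N -> B do
   9  $ do B             end id int do $                expand B -> A end id int
  10  $ do int id end A  end id int do $                expand A -> epsilon
  11  $ do int id end    end id int do $                match end
  12  $ do int id        id int do $                    match id
  13  $ do int           int do $                       match int
  14  $ do               do $                           match do
Accept reached after 14 steps.

14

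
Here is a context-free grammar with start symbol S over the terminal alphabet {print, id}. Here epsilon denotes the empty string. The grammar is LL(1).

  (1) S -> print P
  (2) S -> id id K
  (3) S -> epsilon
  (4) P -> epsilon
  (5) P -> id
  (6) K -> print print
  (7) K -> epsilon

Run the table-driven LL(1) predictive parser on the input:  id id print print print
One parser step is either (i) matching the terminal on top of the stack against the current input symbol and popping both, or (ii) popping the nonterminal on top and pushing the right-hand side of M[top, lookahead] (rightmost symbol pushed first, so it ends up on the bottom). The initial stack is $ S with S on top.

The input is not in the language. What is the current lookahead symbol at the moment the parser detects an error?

step 1: stack=$ S  input=id id print print print $  — expand S -> id id K
step 2: stack=$ K id id  input=id id print print print $  — match id
step 3: stack=$ K id  input=id print print print $  — match id
step 4: stack=$ K  input=print print print $  — expand K -> print print
step 5: stack=$ print print  input=print print print $  — match print
step 6: stack=$ print  input=print print $  — match print
step 7: stack=$  input=print $  — error: stack empty but input remains

print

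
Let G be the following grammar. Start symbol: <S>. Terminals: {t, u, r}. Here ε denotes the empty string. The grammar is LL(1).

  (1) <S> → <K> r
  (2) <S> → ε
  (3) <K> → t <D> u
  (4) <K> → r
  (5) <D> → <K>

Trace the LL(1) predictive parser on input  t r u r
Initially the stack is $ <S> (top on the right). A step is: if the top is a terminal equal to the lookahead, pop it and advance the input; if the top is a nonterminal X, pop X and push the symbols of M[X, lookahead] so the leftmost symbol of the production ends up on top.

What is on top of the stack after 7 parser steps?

step 1: stack=$ <S>  input=t r u r $  — expand <S> → <K> r
step 2: stack=$ r <K>  input=t r u r $  — expand <K> → t <D> u
step 3: stack=$ r u <D> t  input=t r u r $  — match t
step 4: stack=$ r u <D>  input=r u r $  — expand <D> → <K>
step 5: stack=$ r u <K>  input=r u r $  — expand <K> → r
step 6: stack=$ r u r  input=r u r $  — match r
step 7: stack=$ r u  input=u r $  — match u
Stack after step 7: $ r (top = r).

r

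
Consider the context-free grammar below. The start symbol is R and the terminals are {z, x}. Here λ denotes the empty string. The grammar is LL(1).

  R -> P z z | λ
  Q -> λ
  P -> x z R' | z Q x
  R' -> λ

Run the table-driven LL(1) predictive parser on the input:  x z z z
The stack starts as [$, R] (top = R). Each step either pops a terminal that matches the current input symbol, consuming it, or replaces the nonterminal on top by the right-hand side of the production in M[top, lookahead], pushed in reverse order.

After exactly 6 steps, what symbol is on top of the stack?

z

step 1: stack=$ R  input=x z z z $  — expand R -> P z z
step 2: stack=$ z z P  input=x z z z $  — expand P -> x z R'
step 3: stack=$ z z R' z x  input=x z z z $  — match x
step 4: stack=$ z z R' z  input=z z z $  — match z
step 5: stack=$ z z R'  input=z z $  — expand R' -> λ
step 6: stack=$ z z  input=z z $  — match z
Stack after step 6: $ z (top = z).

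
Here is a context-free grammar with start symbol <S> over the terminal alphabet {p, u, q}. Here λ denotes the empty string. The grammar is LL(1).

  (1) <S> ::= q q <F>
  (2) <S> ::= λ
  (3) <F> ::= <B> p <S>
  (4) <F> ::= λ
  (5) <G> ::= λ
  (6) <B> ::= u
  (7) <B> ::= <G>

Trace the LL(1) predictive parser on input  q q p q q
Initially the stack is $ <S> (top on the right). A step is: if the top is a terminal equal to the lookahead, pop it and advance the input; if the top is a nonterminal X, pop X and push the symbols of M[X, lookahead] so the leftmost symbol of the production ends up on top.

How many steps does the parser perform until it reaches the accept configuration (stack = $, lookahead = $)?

      Stack        Input        Action
   1  $ <S>        q q p q q $  expand <S> ::= q q <F>
   2  $ <F> q q    q q p q q $  match q
   3  $ <F> q      q p q q $    match q
   4  $ <F>        p q q $      expand <F> ::= <B> p <S>
   5  $ <S> p <B>  p q q $      expand <B> ::= <G>
   6  $ <S> p <G>  p q q $      expand <G> ::= λ
   7  $ <S> p      p q q $      match p
   8  $ <S>        q q $        expand <S> ::= q q <F>
   9  $ <F> q q    q q $        match q
  10  $ <F> q      q $          match q
  11  $ <F>        $            expand <F> ::= λ
Accept reached after 11 steps.

11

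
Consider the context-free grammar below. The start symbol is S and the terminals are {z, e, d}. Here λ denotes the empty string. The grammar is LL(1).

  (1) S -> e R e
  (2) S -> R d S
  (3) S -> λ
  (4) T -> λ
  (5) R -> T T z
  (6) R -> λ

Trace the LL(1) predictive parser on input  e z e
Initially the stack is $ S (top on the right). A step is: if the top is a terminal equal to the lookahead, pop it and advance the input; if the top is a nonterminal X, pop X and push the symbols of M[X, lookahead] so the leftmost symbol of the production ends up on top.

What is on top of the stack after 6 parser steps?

e

     Stack      Input    Action
  1  $ S        e z e $  expand S -> e R e
  2  $ e R e    e z e $  match e
  3  $ e R      z e $    expand R -> T T z
  4  $ e z T T  z e $    expand T -> λ
  5  $ e z T    z e $    expand T -> λ
  6  $ e z      z e $    match z
Stack after step 6: $ e (top = e).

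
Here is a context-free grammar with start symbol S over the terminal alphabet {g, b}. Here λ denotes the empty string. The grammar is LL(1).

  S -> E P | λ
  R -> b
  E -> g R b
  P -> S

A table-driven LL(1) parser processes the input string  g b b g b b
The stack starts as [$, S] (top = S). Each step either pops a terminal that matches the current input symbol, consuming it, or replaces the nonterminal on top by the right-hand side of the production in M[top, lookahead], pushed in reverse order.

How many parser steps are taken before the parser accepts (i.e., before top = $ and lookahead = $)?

15

      Stack      Input          Action
   1  $ S        g b b g b b $  expand S -> E P
   2  $ P E      g b b g b b $  expand E -> g R b
   3  $ P b R g  g b b g b b $  match g
   4  $ P b R    b b g b b $    expand R -> b
   5  $ P b b    b b g b b $    match b
   6  $ P b      b g b b $      match b
   7  $ P        g b b $        expand P -> S
   8  $ S        g b b $        expand S -> E P
   9  $ P E      g b b $        expand E -> g R b
  10  $ P b R g  g b b $        match g
  11  $ P b R    b b $          expand R -> b
  12  $ P b b    b b $          match b
  13  $ P b      b $            match b
  14  $ P        $              expand P -> S
  15  $ S        $              expand S -> λ
Accept reached after 15 steps.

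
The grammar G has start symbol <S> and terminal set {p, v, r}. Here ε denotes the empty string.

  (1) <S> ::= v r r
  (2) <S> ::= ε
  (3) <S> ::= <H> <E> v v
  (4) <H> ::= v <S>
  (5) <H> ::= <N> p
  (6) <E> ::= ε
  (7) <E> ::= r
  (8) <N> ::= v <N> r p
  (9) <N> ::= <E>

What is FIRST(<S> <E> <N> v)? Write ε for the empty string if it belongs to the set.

FIRST(<E>): from <E>::=ε we get {ε}; from <E>::=r we get {r}. So FIRST(<E>) = {ε, r}.
FIRST(<N>): from <N>::=v <N> r p we get {v}; from <N>::=<E> we get {ε, r}. So FIRST(<N>) = {ε, r, v}.
FIRST(<H>): from <H>::=v <S> we get {v}; from <H>::=<N> p we get {p, r, v}. So FIRST(<H>) = {p, r, v}.
FIRST(<S>): from <S>::=v r r we get {v}; from <S>::=ε we get {ε}; from <S>::=<H> <E> v v we get {p, r, v}. So FIRST(<S>) = {ε, p, r, v}.
FIRST(<S> <E> <N> v): take FIRST of each symbol in turn, carrying on past any symbol whose FIRST contains ε; result {p, r, v}.

{p, r, v}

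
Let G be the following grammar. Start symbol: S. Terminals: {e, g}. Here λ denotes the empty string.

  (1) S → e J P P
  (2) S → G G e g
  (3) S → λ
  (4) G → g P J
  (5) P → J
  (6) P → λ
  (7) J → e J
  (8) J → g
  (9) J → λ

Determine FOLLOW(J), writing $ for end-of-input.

FIRST(G) = {g}
FIRST(J) = {λ, e, g}
FIRST(S) = {λ, e, g}  (via G G e g)
FIRST(P) = {λ, e, g}  (via J)
FOLLOW(S) includes $ since S is the start symbol.
FOLLOW(S): S appears on no right-hand side. Thus FOLLOW(S) = {$}.
FOLLOW(G): in S→G G e g (occurrence 1), G is followed by G e g with FIRST {g}; in S→G G e g (occurrence 2), G is followed by e g with FIRST {e}. Thus FOLLOW(G) = {e, g}.
FOLLOW(P): in S→e J P P (occurrence 1), P is followed by P with FIRST {λ, e, g}; in S→e J P P (occurrence 1), the suffix after P is nullable, so FOLLOW(P) ⊇ FOLLOW(S) = {$}; in S→e J P P (occurrence 2), the suffix after P is empty, so FOLLOW(P) ⊇ FOLLOW(S) = {$}; in G→g P J, P is followed by J with FIRST {λ, e, g}; in G→g P J, the suffix after P is nullable, so FOLLOW(P) ⊇ FOLLOW(G) = {e, g}. Thus FOLLOW(P) = {$, e, g}.
FOLLOW(J): in S→e J P P, J is followed by P P with FIRST {λ, e, g}; in S→e J P P, the suffix after J is nullable, so FOLLOW(J) ⊇ FOLLOW(S) = {$}; in G→g P J, the suffix after J is empty, so FOLLOW(J) ⊇ FOLLOW(G) = {e, g}; in P→J, the suffix after J is empty, so FOLLOW(J) ⊇ FOLLOW(P) = {$, e, g}; in J→e J, the suffix after J is empty (adds nothing new). Thus FOLLOW(J) = {$, e, g}.

{$, e, g}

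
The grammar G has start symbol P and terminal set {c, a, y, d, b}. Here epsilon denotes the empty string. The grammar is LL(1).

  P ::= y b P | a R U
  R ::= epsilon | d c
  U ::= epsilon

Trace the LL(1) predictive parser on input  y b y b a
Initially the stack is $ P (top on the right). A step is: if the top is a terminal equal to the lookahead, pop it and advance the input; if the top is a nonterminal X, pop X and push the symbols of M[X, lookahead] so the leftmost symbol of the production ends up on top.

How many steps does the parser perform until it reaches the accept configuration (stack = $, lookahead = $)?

10

step 1: stack=$ P  input=y b y b a $  — expand P ::= y b P
step 2: stack=$ P b y  input=y b y b a $  — match y
step 3: stack=$ P b  input=b y b a $  — match b
step 4: stack=$ P  input=y b a $  — expand P ::= y b P
step 5: stack=$ P b y  input=y b a $  — match y
step 6: stack=$ P b  input=b a $  — match b
step 7: stack=$ P  input=a $  — expand P ::= a R U
step 8: stack=$ U R a  input=a $  — match a
step 9: stack=$ U R  input=$  — expand R ::= epsilon
step 10: stack=$ U  input=$  — expand U ::= epsilon
Accept reached after 10 steps.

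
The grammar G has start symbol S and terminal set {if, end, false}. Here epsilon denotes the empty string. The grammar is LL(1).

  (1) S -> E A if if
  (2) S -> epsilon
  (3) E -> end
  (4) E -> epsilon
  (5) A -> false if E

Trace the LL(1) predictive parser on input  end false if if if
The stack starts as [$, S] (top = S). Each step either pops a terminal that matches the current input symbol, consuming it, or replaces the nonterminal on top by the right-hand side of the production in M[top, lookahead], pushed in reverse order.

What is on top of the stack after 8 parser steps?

if

     Stack               Input                 Action
  1  $ S                 end false if if if $  expand S -> E A if if
  2  $ if if A E         end false if if if $  expand E -> end
  3  $ if if A end       end false if if if $  match end
  4  $ if if A           false if if if $      expand A -> false if E
  5  $ if if E if false  false if if if $      match false
  6  $ if if E if        if if if $            match if
  7  $ if if E           if if $               expand E -> epsilon
  8  $ if if             if if $               match if
Stack after step 8: $ if (top = if).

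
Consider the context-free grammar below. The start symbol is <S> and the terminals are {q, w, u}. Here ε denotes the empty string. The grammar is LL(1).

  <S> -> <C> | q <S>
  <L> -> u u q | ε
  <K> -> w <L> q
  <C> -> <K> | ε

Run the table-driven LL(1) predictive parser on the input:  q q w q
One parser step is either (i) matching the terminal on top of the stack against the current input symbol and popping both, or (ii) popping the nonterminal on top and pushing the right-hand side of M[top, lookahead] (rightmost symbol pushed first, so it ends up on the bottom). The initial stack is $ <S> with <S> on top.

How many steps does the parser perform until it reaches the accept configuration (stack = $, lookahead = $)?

      Stack      Input      Action
   1  $ <S>      q q w q $  expand <S> -> q <S>
   2  $ <S> q    q q w q $  match q
   3  $ <S>      q w q $    expand <S> -> q <S>
   4  $ <S> q    q w q $    match q
   5  $ <S>      w q $      expand <S> -> <C>
   6  $ <C>      w q $      expand <C> -> <K>
   7  $ <K>      w q $      expand <K> -> w <L> q
   8  $ q <L> w  w q $      match w
   9  $ q <L>    q $        expand <L> -> ε
  10  $ q        q $        match q
Accept reached after 10 steps.

10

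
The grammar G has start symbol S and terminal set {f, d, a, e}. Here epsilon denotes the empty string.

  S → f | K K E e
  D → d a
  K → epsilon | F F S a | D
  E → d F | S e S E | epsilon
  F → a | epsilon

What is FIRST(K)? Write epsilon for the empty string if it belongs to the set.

FIRST(D): from D→d a we get {d}. So FIRST(D) = {d}.
FIRST(F): from F→a we get {a}; from F→epsilon we get {epsilon}. So FIRST(F) = {epsilon, a}.
FIRST(S): from S→f we get {f}; from S→K K E e we get {a, d, e, f}. So FIRST(S) = {a, d, e, f}.
FIRST(K): from K→epsilon we get {epsilon}; from K→F F S a we get {a, d, e, f}; from K→D we get {d}. So FIRST(K) = {epsilon, a, d, e, f}.
FIRST(E): from E→d F we get {d}; from E→S e S E we get {a, d, e, f}; from E→epsilon we get {epsilon}. So FIRST(E) = {epsilon, a, d, e, f}.

{epsilon, a, d, e, f}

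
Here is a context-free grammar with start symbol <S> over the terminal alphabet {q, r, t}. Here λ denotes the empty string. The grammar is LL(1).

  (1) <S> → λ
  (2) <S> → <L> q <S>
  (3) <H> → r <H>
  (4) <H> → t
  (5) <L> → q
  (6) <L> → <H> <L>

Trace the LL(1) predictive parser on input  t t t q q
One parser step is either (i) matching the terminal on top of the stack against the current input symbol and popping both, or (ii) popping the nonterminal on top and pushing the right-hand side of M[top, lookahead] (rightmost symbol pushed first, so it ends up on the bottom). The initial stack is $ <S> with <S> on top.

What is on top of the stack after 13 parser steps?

      Stack            Input        Action
   1  $ <S>            t t t q q $  expand <S> → <L> q <S>
   2  $ <S> q <L>      t t t q q $  expand <L> → <H> <L>
   3  $ <S> q <L> <H>  t t t q q $  expand <H> → t
   4  $ <S> q <L> t    t t t q q $  match t
   5  $ <S> q <L>      t t q q $    expand <L> → <H> <L>
   6  $ <S> q <L> <H>  t t q q $    expand <H> → t
   7  $ <S> q <L> t    t t q q $    match t
   8  $ <S> q <L>      t q q $      expand <L> → <H> <L>
   9  $ <S> q <L> <H>  t q q $      expand <H> → t
  10  $ <S> q <L> t    t q q $      match t
  11  $ <S> q <L>      q q $        expand <L> → q
  12  $ <S> q q        q q $        match q
  13  $ <S> q          q $          match q
Stack after step 13: $ <S> (top = <S>).

<S>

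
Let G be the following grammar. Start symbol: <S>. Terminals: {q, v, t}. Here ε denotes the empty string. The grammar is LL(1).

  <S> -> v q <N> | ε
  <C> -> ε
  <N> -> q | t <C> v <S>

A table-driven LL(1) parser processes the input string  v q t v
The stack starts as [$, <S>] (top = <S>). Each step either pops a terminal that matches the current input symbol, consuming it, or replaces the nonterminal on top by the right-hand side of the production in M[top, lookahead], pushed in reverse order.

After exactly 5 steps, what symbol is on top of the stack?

     Stack          Input      Action
  1  $ <S>          v q t v $  expand <S> -> v q <N>
  2  $ <N> q v      v q t v $  match v
  3  $ <N> q        q t v $    match q
  4  $ <N>          t v $      expand <N> -> t <C> v <S>
  5  $ <S> v <C> t  t v $      match t
Stack after step 5: $ <S> v <C> (top = <C>).

<C>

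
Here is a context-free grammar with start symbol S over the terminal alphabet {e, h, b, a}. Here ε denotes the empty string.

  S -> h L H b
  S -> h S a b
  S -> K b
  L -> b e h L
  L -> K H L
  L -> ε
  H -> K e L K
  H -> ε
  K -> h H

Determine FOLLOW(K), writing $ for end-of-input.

{b, e, h}

FIRST(K): from K->h H we get {h}. So FIRST(K) = {h}.
FIRST(S): from S->h L H b we get {h}; from S->h S a b we get {h}; from S->K b we get {h}. So FIRST(S) = {h}.
FIRST(L): from L->b e h L we get {b}; from L->K H L we get {h}; from L->ε we get {ε}. So FIRST(L) = {ε, b, h}.
FIRST(H): from H->K e L K we get {h}; from H->ε we get {ε}. So FIRST(H) = {ε, h}.
FOLLOW(S) includes $ since S is the start symbol.
FOLLOW(S): in S->h S a b, S is followed by a b with FIRST {a}. Thus FOLLOW(S) = {$, a}.
FOLLOW(L): in S->h L H b, L is followed by H b with FIRST {b, h}; in L->b e h L, the suffix after L is empty (adds nothing new); in L->K H L, the suffix after L is empty (adds nothing new); in H->K e L K, L is followed by K with FIRST {h}. Thus FOLLOW(L) = {b, h}.
FOLLOW(H): in S->h L H b, H is followed by b with FIRST {b}; in L->K H L, H is followed by L with FIRST {ε, b, h}; in L->K H L, the suffix after H is nullable, so FOLLOW(H) ⊇ FOLLOW(L) = {b, h}; in K->h H, the suffix after H is empty, so FOLLOW(H) ⊇ FOLLOW(K) = {b, e, h}. Thus FOLLOW(H) = {b, e, h}.
FOLLOW(K): in S->K b, K is followed by b with FIRST {b}; in L->K H L, K is followed by H L with FIRST {ε, b, h}; in L->K H L, the suffix after K is nullable, so FOLLOW(K) ⊇ FOLLOW(L) = {b, h}; in H->K e L K (occurrence 1), K is followed by e L K with FIRST {e}; in H->K e L K (occurrence 2), the suffix after K is empty, so FOLLOW(K) ⊇ FOLLOW(H) = {b, e, h}. Thus FOLLOW(K) = {b, e, h}.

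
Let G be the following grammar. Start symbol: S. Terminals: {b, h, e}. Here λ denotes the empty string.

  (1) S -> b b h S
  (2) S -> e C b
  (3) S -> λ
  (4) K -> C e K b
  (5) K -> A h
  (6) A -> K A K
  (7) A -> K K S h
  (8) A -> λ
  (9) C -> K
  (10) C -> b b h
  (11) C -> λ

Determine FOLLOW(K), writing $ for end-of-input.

{b, e, h}

FIRST(S) = {λ, b, e}
FIRST(K) = {b, e, h}  (via C e K b, A h)
FIRST(A) = {λ, b, e, h}  (via K A K, K K S h)
FIRST(C) = {λ, b, e, h}  (via K)
FOLLOW(S) includes $ since S is the start symbol.
FOLLOW(S): in S->b b h S, the suffix after S is empty (adds nothing new); in A->K K S h, S is followed by h with FIRST {h}. Thus FOLLOW(S) = {$, h}.
FOLLOW(A): in K->A h, A is followed by h with FIRST {h}; in A->K A K, A is followed by K with FIRST {b, e, h}. Thus FOLLOW(A) = {b, e, h}.
FOLLOW(C): in S->e C b, C is followed by b with FIRST {b}; in K->C e K b, C is followed by e K b with FIRST {e}. Thus FOLLOW(C) = {b, e}.
FOLLOW(K): in K->C e K b, K is followed by b with FIRST {b}; in A->K A K (occurrence 1), K is followed by A K with FIRST {b, e, h}; in A->K A K (occurrence 2), the suffix after K is empty, so FOLLOW(K) ⊇ FOLLOW(A) = {b, e, h}; in A->K K S h (occurrence 1), K is followed by K S h with FIRST {b, e, h}; in A->K K S h (occurrence 2), K is followed by S h with FIRST {b, e, h}; in C->K, the suffix after K is empty, so FOLLOW(K) ⊇ FOLLOW(C) = {b, e}. Thus FOLLOW(K) = {b, e, h}.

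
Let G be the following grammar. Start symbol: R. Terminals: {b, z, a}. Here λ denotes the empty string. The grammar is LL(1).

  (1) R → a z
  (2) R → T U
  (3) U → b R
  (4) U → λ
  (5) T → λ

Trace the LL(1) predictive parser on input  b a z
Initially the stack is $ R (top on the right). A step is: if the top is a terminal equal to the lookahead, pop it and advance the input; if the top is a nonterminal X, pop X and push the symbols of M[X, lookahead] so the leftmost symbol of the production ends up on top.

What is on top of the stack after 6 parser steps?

z

     Stack  Input    Action
  1  $ R    b a z $  expand R → T U
  2  $ U T  b a z $  expand T → λ
  3  $ U    b a z $  expand U → b R
  4  $ R b  b a z $  match b
  5  $ R    a z $    expand R → a z
  6  $ z a  a z $    match a
Stack after step 6: $ z (top = z).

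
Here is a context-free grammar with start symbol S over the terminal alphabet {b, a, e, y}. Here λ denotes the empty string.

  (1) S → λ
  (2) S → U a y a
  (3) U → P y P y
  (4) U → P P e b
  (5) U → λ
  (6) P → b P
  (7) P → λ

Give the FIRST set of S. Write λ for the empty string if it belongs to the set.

FIRST(P) = {λ, b}
FIRST(U) = {λ, b, e, y}  (via P y P y, P P e b)
FIRST(S) = {λ, a, b, e, y}  (via U a y a)

{λ, a, b, e, y}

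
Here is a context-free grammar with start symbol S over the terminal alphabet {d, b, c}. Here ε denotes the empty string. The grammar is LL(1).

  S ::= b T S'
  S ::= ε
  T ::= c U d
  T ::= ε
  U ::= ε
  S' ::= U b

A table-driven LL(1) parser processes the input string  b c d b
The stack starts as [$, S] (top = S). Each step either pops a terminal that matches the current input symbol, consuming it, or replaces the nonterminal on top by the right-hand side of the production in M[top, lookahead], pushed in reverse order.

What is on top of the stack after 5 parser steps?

d

step 1: stack=$ S  input=b c d b $  — expand S ::= b T S'
step 2: stack=$ S' T b  input=b c d b $  — match b
step 3: stack=$ S' T  input=c d b $  — expand T ::= c U d
step 4: stack=$ S' d U c  input=c d b $  — match c
step 5: stack=$ S' d U  input=d b $  — expand U ::= ε
Stack after step 5: $ S' d (top = d).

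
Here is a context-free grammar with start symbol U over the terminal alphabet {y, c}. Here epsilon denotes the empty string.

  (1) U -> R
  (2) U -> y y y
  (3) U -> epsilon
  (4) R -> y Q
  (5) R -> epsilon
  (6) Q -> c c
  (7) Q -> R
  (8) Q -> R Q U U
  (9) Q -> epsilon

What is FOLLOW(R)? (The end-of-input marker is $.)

{$, c, y}

FIRST(R): from R->y Q we get {y}; from R->epsilon we get {epsilon}. So FIRST(R) = {epsilon, y}.
FIRST(U): from U->R we get {epsilon, y}; from U->y y y we get {y}; from U->epsilon we get {epsilon}. So FIRST(U) = {epsilon, y}.
FIRST(Q): from Q->c c we get {c}; from Q->R we get {epsilon, y}; from Q->R Q U U we get {epsilon, c, y}; from Q->epsilon we get {epsilon}. So FIRST(Q) = {epsilon, c, y}.
FOLLOW(U) includes $ since U is the start symbol.
FOLLOW(U): in Q->R Q U U (occurrence 1), U is followed by U with FIRST {epsilon, y}; in Q->R Q U U (occurrence 1), the suffix after U is nullable, so FOLLOW(U) ⊇ FOLLOW(Q) = {$, c, y}; in Q->R Q U U (occurrence 2), the suffix after U is empty, so FOLLOW(U) ⊇ FOLLOW(Q) = {$, c, y}. Thus FOLLOW(U) = {$, c, y}.
FOLLOW(R): in U->R, the suffix after R is empty, so FOLLOW(R) ⊇ FOLLOW(U) = {$, c, y}; in Q->R, the suffix after R is empty, so FOLLOW(R) ⊇ FOLLOW(Q) = {$, c, y}; in Q->R Q U U, R is followed by Q U U with FIRST {epsilon, c, y}; in Q->R Q U U, the suffix after R is nullable, so FOLLOW(R) ⊇ FOLLOW(Q) = {$, c, y}. Thus FOLLOW(R) = {$, c, y}.
FOLLOW(Q): in R->y Q, the suffix after Q is empty, so FOLLOW(Q) ⊇ FOLLOW(R) = {$, c, y}; in Q->R Q U U, Q is followed by U U with FIRST {epsilon, y}; in Q->R Q U U, the suffix after Q is nullable (adds nothing new). Thus FOLLOW(Q) = {$, c, y}.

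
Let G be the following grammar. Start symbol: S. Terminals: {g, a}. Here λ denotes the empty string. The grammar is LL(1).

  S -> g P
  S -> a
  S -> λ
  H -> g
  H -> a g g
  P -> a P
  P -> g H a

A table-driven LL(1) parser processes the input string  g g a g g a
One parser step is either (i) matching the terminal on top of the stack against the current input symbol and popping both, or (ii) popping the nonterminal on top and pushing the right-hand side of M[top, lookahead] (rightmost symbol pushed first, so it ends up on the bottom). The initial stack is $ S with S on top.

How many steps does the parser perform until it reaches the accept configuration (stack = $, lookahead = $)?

     Stack      Input          Action
  1  $ S        g g a g g a $  expand S -> g P
  2  $ P g      g g a g g a $  match g
  3  $ P        g a g g a $    expand P -> g H a
  4  $ a H g    g a g g a $    match g
  5  $ a H      a g g a $      expand H -> a g g
  6  $ a g g a  a g g a $      match a
  7  $ a g g    g g a $        match g
  8  $ a g      g a $          match g
  9  $ a        a $            match a
Accept reached after 9 steps.

9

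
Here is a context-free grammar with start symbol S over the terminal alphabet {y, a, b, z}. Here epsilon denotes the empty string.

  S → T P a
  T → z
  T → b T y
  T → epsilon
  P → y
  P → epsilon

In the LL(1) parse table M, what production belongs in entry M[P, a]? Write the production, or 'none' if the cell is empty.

P → epsilon

FIRST(T): from T→z we get {z}; from T→b T y we get {b}; from T→epsilon we get {epsilon}. So FIRST(T) = {epsilon, b, z}.
FIRST(P): from P→y we get {y}; from P→epsilon we get {epsilon}. So FIRST(P) = {epsilon, y}.
FIRST(S): from S→T P a we get {a, b, y, z}. So FIRST(S) = {a, b, y, z}.
FOLLOW(S) includes $ since S is the start symbol.
FOLLOW(P): in S→T P a, P is followed by a with FIRST {a}. Thus FOLLOW(P) = {a}.
For P → y: FIRST(y) = {y}, so it goes in M[P, t] for t ∈ {y}.
For P → epsilon: FIRST(epsilon) = {epsilon}, so it goes in M[P, t] for t ∈ {}; since epsilon ∈ FIRST, also for every t ∈ FOLLOW(P) = {a}.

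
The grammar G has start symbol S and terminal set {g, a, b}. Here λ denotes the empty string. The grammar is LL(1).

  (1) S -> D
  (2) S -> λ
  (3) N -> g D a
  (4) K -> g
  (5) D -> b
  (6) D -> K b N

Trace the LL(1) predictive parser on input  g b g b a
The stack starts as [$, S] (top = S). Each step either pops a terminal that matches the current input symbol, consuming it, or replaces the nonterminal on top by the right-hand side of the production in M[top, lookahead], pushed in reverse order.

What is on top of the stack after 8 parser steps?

step 1: stack=$ S  input=g b g b a $  — expand S -> D
step 2: stack=$ D  input=g b g b a $  — expand D -> K b N
step 3: stack=$ N b K  input=g b g b a $  — expand K -> g
step 4: stack=$ N b g  input=g b g b a $  — match g
step 5: stack=$ N b  input=b g b a $  — match b
step 6: stack=$ N  input=g b a $  — expand N -> g D a
step 7: stack=$ a D g  input=g b a $  — match g
step 8: stack=$ a D  input=b a $  — expand D -> b
Stack after step 8: $ a b (top = b).

b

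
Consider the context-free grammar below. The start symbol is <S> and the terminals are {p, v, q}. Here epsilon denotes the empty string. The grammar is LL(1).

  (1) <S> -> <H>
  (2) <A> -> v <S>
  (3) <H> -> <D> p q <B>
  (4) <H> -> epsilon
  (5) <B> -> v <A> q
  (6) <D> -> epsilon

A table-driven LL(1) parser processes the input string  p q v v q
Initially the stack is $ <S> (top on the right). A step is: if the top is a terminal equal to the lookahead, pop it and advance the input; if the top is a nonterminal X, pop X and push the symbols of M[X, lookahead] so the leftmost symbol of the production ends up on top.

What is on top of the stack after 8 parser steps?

v

step 1: stack=$ <S>  input=p q v v q $  — expand <S> -> <H>
step 2: stack=$ <H>  input=p q v v q $  — expand <H> -> <D> p q <B>
step 3: stack=$ <B> q p <D>  input=p q v v q $  — expand <D> -> epsilon
step 4: stack=$ <B> q p  input=p q v v q $  — match p
step 5: stack=$ <B> q  input=q v v q $  — match q
step 6: stack=$ <B>  input=v v q $  — expand <B> -> v <A> q
step 7: stack=$ q <A> v  input=v v q $  — match v
step 8: stack=$ q <A>  input=v q $  — expand <A> -> v <S>
Stack after step 8: $ q <S> v (top = v).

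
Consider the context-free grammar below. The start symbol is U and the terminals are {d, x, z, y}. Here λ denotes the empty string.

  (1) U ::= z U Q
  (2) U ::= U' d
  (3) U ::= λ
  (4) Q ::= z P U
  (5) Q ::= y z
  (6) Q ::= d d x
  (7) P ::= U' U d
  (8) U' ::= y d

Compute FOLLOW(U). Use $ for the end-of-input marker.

{$, d, y, z}

FIRST(Q) = {d, y, z}
FIRST(U') = {y}
FIRST(U) = {λ, y, z}  (via U' d)
FIRST(P) = {y}  (via U' U d)
FOLLOW(U) includes $ since U is the start symbol.
FOLLOW(U'): in U::=U' d, U' is followed by d with FIRST {d}; in P::=U' U d, U' is followed by U d with FIRST {d, y, z}. Thus FOLLOW(U') = {d, y, z}.
FOLLOW(U): in U::=z U Q, U is followed by Q with FIRST {d, y, z}; in Q::=z P U, the suffix after U is empty, so FOLLOW(U) ⊇ FOLLOW(Q) = {$, d, y, z}; in P::=U' U d, U is followed by d with FIRST {d}. Thus FOLLOW(U) = {$, d, y, z}.
FOLLOW(Q): in U::=z U Q, the suffix after Q is empty, so FOLLOW(Q) ⊇ FOLLOW(U) = {$, d, y, z}. Thus FOLLOW(Q) = {$, d, y, z}.
FOLLOW(P): in Q::=z P U, P is followed by U with FIRST {λ, y, z}; in Q::=z P U, the suffix after P is nullable, so FOLLOW(P) ⊇ FOLLOW(Q) = {$, d, y, z}. Thus FOLLOW(P) = {$, d, y, z}.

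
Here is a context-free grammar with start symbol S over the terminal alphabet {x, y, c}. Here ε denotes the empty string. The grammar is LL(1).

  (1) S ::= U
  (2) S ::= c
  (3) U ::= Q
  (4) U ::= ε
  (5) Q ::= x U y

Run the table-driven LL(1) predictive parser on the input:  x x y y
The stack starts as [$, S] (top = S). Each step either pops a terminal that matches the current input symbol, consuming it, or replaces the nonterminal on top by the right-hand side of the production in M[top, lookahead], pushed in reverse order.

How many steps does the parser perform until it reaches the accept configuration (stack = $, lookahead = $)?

      Stack      Input      Action
   1  $ S        x x y y $  expand S ::= U
   2  $ U        x x y y $  expand U ::= Q
   3  $ Q        x x y y $  expand Q ::= x U y
   4  $ y U x    x x y y $  match x
   5  $ y U      x y y $    expand U ::= Q
   6  $ y Q      x y y $    expand Q ::= x U y
   7  $ y y U x  x y y $    match x
   8  $ y y U    y y $      expand U ::= ε
   9  $ y y      y y $      match y
  10  $ y        y $        match y
Accept reached after 10 steps.

10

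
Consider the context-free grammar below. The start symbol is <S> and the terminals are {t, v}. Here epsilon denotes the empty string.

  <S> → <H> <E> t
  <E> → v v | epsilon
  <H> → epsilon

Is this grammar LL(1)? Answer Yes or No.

Yes

FIRST(<S>) = {t, v}
FIRST(<E>) = {epsilon, v}
FIRST(<H>) = {epsilon}
FOLLOW(<S>) = {$}
FOLLOW(<E>) = {t}
FOLLOW(<H>) = {t, v}
Each cell of M receives at most one production.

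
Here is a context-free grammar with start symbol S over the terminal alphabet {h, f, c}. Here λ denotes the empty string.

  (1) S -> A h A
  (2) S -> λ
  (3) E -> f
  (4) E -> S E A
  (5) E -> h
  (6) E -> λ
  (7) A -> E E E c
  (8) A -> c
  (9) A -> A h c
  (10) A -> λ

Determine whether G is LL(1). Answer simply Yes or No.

No

FIRST(S) = {λ, c, f, h}
FIRST(E) = {λ, c, f, h}
FIRST(A) = {λ, c, f, h}
FOLLOW(S) = {$, c, f, h}
FOLLOW(E) = {c, f, h}
FOLLOW(A) = {$, c, f, h}
Cell M[A, c] receives both A -> E E E c and A -> c and A -> A h c and A -> λ — the grammar is not LL(1).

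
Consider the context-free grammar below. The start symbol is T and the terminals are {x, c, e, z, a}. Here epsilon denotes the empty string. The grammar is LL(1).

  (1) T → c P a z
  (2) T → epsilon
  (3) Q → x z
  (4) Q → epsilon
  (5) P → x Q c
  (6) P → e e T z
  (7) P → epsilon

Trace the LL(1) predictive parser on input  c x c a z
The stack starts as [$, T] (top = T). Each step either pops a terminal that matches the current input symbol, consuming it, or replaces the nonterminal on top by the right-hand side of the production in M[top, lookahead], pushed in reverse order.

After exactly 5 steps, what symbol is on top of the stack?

step 1: stack=$ T  input=c x c a z $  — expand T → c P a z
step 2: stack=$ z a P c  input=c x c a z $  — match c
step 3: stack=$ z a P  input=x c a z $  — expand P → x Q c
step 4: stack=$ z a c Q x  input=x c a z $  — match x
step 5: stack=$ z a c Q  input=c a z $  — expand Q → epsilon
Stack after step 5: $ z a c (top = c).

c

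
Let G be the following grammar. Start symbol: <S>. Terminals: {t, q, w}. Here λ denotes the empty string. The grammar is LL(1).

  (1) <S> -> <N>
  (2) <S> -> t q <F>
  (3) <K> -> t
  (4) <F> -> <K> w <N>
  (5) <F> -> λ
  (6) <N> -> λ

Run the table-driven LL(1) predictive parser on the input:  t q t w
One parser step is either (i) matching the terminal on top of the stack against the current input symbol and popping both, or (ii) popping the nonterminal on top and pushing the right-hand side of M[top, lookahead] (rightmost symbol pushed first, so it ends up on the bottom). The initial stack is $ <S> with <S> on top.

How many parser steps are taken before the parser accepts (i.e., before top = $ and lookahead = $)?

8

     Stack        Input      Action
  1  $ <S>        t q t w $  expand <S> -> t q <F>
  2  $ <F> q t    t q t w $  match t
  3  $ <F> q      q t w $    match q
  4  $ <F>        t w $      expand <F> -> <K> w <N>
  5  $ <N> w <K>  t w $      expand <K> -> t
  6  $ <N> w t    t w $      match t
  7  $ <N> w      w $        match w
  8  $ <N>        $          expand <N> -> λ
Accept reached after 8 steps.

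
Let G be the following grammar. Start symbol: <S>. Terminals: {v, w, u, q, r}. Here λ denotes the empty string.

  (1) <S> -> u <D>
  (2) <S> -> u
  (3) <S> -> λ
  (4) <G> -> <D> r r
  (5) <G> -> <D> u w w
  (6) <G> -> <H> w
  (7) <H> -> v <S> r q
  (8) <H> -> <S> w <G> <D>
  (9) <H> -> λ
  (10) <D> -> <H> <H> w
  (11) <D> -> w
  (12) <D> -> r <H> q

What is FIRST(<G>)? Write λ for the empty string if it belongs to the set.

FIRST(<S>): from <S>->u <D> we get {u}; from <S>->u we get {u}; from <S>->λ we get {λ}. So FIRST(<S>) = {λ, u}.
FIRST(<H>): from <H>->v <S> r q we get {v}; from <H>-><S> w <G> <D> we get {u, w}; from <H>->λ we get {λ}. So FIRST(<H>) = {λ, u, v, w}.
FIRST(<D>): from <D>-><H> <H> w we get {u, v, w}; from <D>->w we get {w}; from <D>->r <H> q we get {r}. So FIRST(<D>) = {r, u, v, w}.
FIRST(<G>): from <G>-><D> r r we get {r, u, v, w}; from <G>-><D> u w w we get {r, u, v, w}; from <G>-><H> w we get {u, v, w}. So FIRST(<G>) = {r, u, v, w}.

{r, u, v, w}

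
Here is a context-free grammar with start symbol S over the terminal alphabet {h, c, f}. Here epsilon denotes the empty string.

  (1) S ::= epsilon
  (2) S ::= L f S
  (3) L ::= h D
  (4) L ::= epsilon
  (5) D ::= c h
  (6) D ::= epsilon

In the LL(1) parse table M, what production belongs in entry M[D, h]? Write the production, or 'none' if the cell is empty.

FIRST(L): from L::=h D we get {h}; from L::=epsilon we get {epsilon}. So FIRST(L) = {epsilon, h}.
FIRST(D): from D::=c h we get {c}; from D::=epsilon we get {epsilon}. So FIRST(D) = {epsilon, c}.
FIRST(S): from S::=epsilon we get {epsilon}; from S::=L f S we get {f, h}. So FIRST(S) = {epsilon, f, h}.
FOLLOW(S) includes $ since S is the start symbol.
FOLLOW(L): in S::=L f S, L is followed by f S with FIRST {f}. Thus FOLLOW(L) = {f}.
FOLLOW(D): in L::=h D, the suffix after D is empty, so FOLLOW(D) ⊇ FOLLOW(L) = {f}. Thus FOLLOW(D) = {f}.
For D ::= c h: FIRST(c h) = {c}, so it goes in M[D, t] for t ∈ {c}.
For D ::= epsilon: FIRST(epsilon) = {epsilon}, so it goes in M[D, t] for t ∈ {}; since epsilon ∈ FIRST, also for every t ∈ FOLLOW(D) = {f}.
None of these place a production in M[D, h].

none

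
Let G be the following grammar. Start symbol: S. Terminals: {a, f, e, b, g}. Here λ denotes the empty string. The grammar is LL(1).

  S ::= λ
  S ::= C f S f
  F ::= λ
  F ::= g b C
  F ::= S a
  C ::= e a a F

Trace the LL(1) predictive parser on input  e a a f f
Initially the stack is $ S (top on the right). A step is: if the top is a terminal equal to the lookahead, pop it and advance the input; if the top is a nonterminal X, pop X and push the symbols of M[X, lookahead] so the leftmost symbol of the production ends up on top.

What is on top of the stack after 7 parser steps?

S

     Stack            Input        Action
  1  $ S              e a a f f $  expand S ::= C f S f
  2  $ f S f C        e a a f f $  expand C ::= e a a F
  3  $ f S f F a a e  e a a f f $  match e
  4  $ f S f F a a    a a f f $    match a
  5  $ f S f F a      a f f $      match a
  6  $ f S f F        f f $        expand F ::= λ
  7  $ f S f          f f $        match f
Stack after step 7: $ f S (top = S).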